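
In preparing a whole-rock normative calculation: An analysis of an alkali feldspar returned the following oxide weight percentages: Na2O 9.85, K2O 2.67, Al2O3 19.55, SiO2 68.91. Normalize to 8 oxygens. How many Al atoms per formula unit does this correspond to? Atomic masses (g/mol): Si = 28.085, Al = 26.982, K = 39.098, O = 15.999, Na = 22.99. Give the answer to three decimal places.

9.85 wt% Na2O ÷ 61.979 g/mol = 0.15892 mol, giving 0.31784 Na and 0.15892 O.
2.67 wt% K2O ÷ 94.195 g/mol = 0.02835 mol, giving 0.05670 K and 0.02835 O.
19.55 wt% Al2O3 ÷ 101.961 g/mol = 0.19174 mol, giving 0.38348 Al and 0.57522 O.
68.91 wt% SiO2 ÷ 60.083 g/mol = 1.14691 mol, giving 1.14691 Si and 2.29382 O.
Oxygen sums to 3.05631; scaling by 8/3.05631 = 2.61754 puts the formula on 8 O.
Al: 0.38348 × 2.61754 = 1.004 atoms per formula unit.

1.004 Al apfu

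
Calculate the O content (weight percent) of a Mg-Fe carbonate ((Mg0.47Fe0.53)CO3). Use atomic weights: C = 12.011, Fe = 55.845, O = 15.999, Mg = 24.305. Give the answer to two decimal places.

47.51 weight percent

M((Mg0.47Fe0.53)CO3) = 101.029 g/mol.
O contributes 3 × 15.999 = 47.997 g per mole.
47.997/101.029 = 0.4751 → 47.51%.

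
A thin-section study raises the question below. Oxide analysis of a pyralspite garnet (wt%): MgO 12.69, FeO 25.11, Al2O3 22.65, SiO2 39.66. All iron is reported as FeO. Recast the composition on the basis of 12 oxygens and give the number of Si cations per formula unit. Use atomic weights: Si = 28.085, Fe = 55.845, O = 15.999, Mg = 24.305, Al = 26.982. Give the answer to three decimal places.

2.988 Si apfu

12.69 wt% MgO ÷ 40.304 g/mol = 0.31486 mol, giving 0.31486 Mg and 0.31486 O.
25.11 wt% FeO ÷ 71.844 g/mol = 0.34951 mol, giving 0.34951 Fe and 0.34951 O.
22.65 wt% Al2O3 ÷ 101.961 g/mol = 0.22214 mol, giving 0.44428 Al and 0.66642 O.
39.66 wt% SiO2 ÷ 60.083 g/mol = 0.66009 mol, giving 0.66009 Si and 1.32018 O.
Oxygen sums to 2.65097; scaling by 12/2.65097 = 4.52664 puts the formula on 12 O.
Si: 0.66009 × 4.52664 = 2.988 atoms per formula unit.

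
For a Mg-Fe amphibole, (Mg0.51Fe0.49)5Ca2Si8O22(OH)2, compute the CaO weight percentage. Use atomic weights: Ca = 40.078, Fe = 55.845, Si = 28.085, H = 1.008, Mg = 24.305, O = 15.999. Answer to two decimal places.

12.61 wt%

M((Mg0.51Fe0.49)5Ca2Si8O22(OH)2) = 889.626 g/mol; M(CaO) = 56.077 g/mol.
Moles CaO per formula unit = 2 Ca ÷ 1 = 2.0000.
CaO fraction = (2.0000 × 56.077) / 889.626 = 112.154/889.626 = 0.1261.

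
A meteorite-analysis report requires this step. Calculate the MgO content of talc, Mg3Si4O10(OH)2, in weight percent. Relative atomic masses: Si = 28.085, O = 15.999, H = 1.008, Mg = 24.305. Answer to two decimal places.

Formula mass = 379.259 g/mol.
3 Mg → 3.0000 mol MgO per formula unit; M(MgO) = 40.304, so MgO mass = 120.912 g.
120.912/379.259 × 100 = 31.88 wt%.

31.88 wt%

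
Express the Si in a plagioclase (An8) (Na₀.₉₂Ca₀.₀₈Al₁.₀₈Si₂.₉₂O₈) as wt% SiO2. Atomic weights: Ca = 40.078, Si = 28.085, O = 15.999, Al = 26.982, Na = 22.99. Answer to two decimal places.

M(Na₀.₉₂Ca₀.₀₈Al₁.₀₈Si₂.₉₂O₈) = 263.498 g/mol; M(SiO2) = 60.083 g/mol.
Moles SiO2 per formula unit = 2.92 Si ÷ 1 = 2.9200.
SiO2 fraction = (2.9200 × 60.083) / 263.498 = 175.442/263.498 = 0.6658.

66.58 wt%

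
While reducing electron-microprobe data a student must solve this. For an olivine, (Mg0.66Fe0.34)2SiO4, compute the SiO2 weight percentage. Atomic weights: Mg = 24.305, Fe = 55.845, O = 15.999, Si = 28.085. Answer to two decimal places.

37.06 wt%

Formula mass = 162.138 g/mol.
1 Si → 1.0000 mol SiO2 per formula unit; M(SiO2) = 60.083, so SiO2 mass = 60.083 g.
60.083/162.138 × 100 = 37.06 wt%.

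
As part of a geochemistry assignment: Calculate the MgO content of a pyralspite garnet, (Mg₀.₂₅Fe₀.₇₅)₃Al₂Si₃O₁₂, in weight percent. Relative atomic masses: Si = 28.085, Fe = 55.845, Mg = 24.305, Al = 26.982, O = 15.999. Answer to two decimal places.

M((Mg₀.₂₅Fe₀.₇₅)₃Al₂Si₃O₁₂) = 474.087 g/mol; M(MgO) = 40.304 g/mol.
Moles MgO per formula unit = 0.75 Mg ÷ 1 = 0.7500.
MgO fraction = (0.7500 × 40.304) / 474.087 = 30.228/474.087 = 0.0638.

6.38 wt%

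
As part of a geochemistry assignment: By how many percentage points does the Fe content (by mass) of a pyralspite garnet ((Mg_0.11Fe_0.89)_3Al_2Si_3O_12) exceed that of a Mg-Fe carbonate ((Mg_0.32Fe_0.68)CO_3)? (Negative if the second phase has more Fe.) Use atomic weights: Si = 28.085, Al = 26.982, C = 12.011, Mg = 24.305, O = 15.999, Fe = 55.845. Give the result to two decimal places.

First mineral: 149.106 g Fe in 487.334 g formula = 30.60 wt% Fe.
Second mineral: 37.975 g Fe in 105.760 g formula = 35.91 wt% Fe.
30.60% − 35.91% gives a difference of -5.31 percentage points.

-5.31 percentage points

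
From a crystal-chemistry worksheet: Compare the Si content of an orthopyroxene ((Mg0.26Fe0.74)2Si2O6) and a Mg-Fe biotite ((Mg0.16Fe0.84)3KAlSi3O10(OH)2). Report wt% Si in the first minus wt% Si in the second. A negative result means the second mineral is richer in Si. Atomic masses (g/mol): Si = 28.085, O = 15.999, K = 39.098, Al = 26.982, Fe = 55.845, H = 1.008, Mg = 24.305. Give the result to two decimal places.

5.74 percentage points

M((Mg0.26Fe0.74)2Si2O6) = 247.453 g/mol, so wt% Si = 56.170/247.453 × 100 = 22.70%.
M((Mg0.16Fe0.84)3KAlSi3O10(OH)2) = 496.735 g/mol, so wt% Si = 84.255/496.735 × 100 = 16.96%.
22.70 − 16.96 = 5.74 pp.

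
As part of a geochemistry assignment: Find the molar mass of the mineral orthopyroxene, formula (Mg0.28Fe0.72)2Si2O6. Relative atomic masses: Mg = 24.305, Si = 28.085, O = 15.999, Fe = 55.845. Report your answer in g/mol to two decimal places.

246.19 g/mol

The formula mass is the sum 0.56·24.305 + 1.44·55.845 + 2·28.085 + 6·15.999.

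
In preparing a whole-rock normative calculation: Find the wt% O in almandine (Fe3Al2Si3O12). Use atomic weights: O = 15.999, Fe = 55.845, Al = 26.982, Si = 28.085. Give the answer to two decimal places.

M(Fe3Al2Si3O12) = 497.742 g/mol.
O contributes 12 × 15.999 = 191.988 g per mole.
191.988/497.742 = 0.3857 → 38.57%.

38.57 weight percent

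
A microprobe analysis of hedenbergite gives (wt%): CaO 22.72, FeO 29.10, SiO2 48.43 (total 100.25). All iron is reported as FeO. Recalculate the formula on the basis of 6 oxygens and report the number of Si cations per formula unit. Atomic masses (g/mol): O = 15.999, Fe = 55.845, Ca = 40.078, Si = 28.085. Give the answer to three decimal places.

CaO: 22.72/56.077 = 0.40516 mol → 0.40516 mol Ca, 0.40516 mol O.
FeO: 29.10/71.844 = 0.40504 mol → 0.40504 mol Fe, 0.40504 mol O.
SiO2: 48.43/60.083 = 0.80605 mol → 0.80605 mol Si, 1.61210 mol O.
Total oxygen = 2.42230 mol. Normalization factor = 6/2.42230 = 2.47698.
Si per 6 O = 0.80605 × 2.47698 = 1.997.

1.997 Si apfu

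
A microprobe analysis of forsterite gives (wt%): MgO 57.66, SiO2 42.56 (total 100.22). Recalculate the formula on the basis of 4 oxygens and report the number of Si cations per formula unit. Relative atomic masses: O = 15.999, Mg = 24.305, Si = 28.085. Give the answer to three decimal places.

0.995 Si apfu

MgO (M=40.304): mol = 1.43063; Mg = 1.43063, O = 1.43063.
SiO2 (M=60.083): mol = 0.70835; Si = 0.70835, O = 1.41670.
ΣO = 2.84733; factor = 4/ΣO = 1.40482.
Si apfu = 0.70835 × 1.40482 = 0.995.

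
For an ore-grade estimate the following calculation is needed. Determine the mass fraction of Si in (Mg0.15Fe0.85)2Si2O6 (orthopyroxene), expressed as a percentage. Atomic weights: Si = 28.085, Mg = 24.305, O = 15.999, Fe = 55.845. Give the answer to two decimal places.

22.08 wt%

Molar mass of (Mg0.15Fe0.85)2Si2O6: 0.30×24.305 + 1.70×55.845 + 2×28.085 + 6×15.999 = 254.392 g/mol.
Mass of Si per formula unit: 2 × 28.085 = 56.170 g.
Weight fraction Si = 56.170 / 254.392 = 0.2208.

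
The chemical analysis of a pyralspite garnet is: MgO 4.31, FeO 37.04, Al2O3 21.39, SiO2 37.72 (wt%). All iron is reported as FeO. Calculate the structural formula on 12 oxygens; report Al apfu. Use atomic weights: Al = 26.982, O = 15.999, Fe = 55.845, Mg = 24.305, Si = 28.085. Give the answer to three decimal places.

MgO (M=40.304): mol = 0.10694; Mg = 0.10694, O = 0.10694.
FeO (M=71.844): mol = 0.51556; Fe = 0.51556, O = 0.51556.
Al2O3 (M=101.961): mol = 0.20979; Al = 0.41958, O = 0.62937.
SiO2 (M=60.083): mol = 0.62780; Si = 0.62780, O = 1.25560.
ΣO = 2.50747; factor = 12/ΣO = 4.78570.
Al apfu = 0.41958 × 4.78570 = 2.008.

2.008 Al apfu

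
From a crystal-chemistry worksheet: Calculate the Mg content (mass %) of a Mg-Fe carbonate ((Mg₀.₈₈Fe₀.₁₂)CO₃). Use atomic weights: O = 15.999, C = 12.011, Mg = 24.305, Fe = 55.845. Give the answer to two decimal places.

Formula mass = 0.88*24.305 + 0.12*55.845 + 1*12.011 + 3*15.999 = 88.098 g/mol, of which 21.388 g is Mg.
So Mg makes up 21.388/88.098 = 0.2428 of the mass, i.e. 24.28%.

24.28 mass %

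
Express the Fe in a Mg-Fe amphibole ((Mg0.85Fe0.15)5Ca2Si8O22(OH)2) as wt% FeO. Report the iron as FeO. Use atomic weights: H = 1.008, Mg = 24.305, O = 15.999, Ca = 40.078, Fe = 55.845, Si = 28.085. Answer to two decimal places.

Molar mass of (Mg0.85Fe0.15)5Ca2Si8O22(OH)2 = 4.25*24.305 + 0.75*55.845 + 2*40.078 + 8*28.085 + 24*15.999 + 2*1.008 = 836.008 g/mol.
Each formula unit contains 0.75 Fe, equivalent to 0.75/1 = 0.7500 mol FeO.
M(FeO) = 1×55.845 + 1×15.999 = 71.844 g/mol.
Mass of FeO per formula unit = 0.7500 × 71.844 = 53.883 g.
FeO wt% = 53.883 / 836.008 × 100 = 6.45%.

6.45 wt%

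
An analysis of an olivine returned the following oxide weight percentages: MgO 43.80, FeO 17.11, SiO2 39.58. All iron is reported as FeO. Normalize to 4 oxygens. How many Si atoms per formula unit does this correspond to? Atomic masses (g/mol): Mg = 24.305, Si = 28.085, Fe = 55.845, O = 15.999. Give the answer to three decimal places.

MgO (M=40.304): mol = 1.08674; Mg = 1.08674, O = 1.08674.
FeO (M=71.844): mol = 0.23815; Fe = 0.23815, O = 0.23815.
SiO2 (M=60.083): mol = 0.65876; Si = 0.65876, O = 1.31752.
ΣO = 2.64241; factor = 4/ΣO = 1.51377.
Si apfu = 0.65876 × 1.51377 = 0.997.

0.997 Si apfu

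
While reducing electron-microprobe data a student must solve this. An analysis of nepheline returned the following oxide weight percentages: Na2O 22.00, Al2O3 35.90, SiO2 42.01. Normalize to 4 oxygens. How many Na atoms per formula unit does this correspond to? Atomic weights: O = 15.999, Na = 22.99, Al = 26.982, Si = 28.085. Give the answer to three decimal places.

1.011 Na apfu

Na2O (M=61.979): mol = 0.35496; Na = 0.70992, O = 0.35496.
Al2O3 (M=101.961): mol = 0.35210; Al = 0.70420, O = 1.05630.
SiO2 (M=60.083): mol = 0.69920; Si = 0.69920, O = 1.39840.
ΣO = 2.80966; factor = 4/ΣO = 1.42366.
Na apfu = 0.70992 × 1.42366 = 1.011.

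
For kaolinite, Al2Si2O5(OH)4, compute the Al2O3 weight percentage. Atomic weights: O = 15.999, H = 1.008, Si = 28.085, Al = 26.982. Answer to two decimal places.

39.50 wt%

Molar mass of Al2Si2O5(OH)4 = 2*26.982 + 2*28.085 + 9*15.999 + 4*1.008 = 258.157 g/mol.
Each formula unit contains 2 Al, equivalent to 2/2 = 1.0000 mol Al2O3.
M(Al2O3) = 2×26.982 + 3×15.999 = 101.961 g/mol.
Mass of Al2O3 per formula unit = 1.0000 × 101.961 = 101.961 g.
Al2O3 wt% = 101.961 / 258.157 × 100 = 39.50%.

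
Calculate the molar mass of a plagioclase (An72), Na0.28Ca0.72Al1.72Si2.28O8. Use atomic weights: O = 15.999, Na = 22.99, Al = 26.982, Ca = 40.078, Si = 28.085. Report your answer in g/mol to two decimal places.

273.73 g/mol

Na: 0.28 × 22.99 = 6.4372
Ca: 0.72 × 40.078 = 28.8562
Al: 1.72 × 26.982 = 46.4090
Si: 2.28 × 28.085 = 64.0338
O: 8 × 15.999 = 127.9920
Summing the contributions gives the formula mass.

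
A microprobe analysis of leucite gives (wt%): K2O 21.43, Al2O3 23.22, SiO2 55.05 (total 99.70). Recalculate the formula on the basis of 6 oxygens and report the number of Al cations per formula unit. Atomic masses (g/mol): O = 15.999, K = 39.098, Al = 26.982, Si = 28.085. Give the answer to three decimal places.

0.996 Al apfu

21.43 wt% K2O ÷ 94.195 g/mol = 0.22751 mol, giving 0.45502 K and 0.22751 O.
23.22 wt% Al2O3 ÷ 101.961 g/mol = 0.22773 mol, giving 0.45546 Al and 0.68319 O.
55.05 wt% SiO2 ÷ 60.083 g/mol = 0.91623 mol, giving 0.91623 Si and 1.83246 O.
Oxygen sums to 2.74316; scaling by 6/2.74316 = 2.18726 puts the formula on 6 O.
Al: 0.45546 × 2.18726 = 0.996 atoms per formula unit.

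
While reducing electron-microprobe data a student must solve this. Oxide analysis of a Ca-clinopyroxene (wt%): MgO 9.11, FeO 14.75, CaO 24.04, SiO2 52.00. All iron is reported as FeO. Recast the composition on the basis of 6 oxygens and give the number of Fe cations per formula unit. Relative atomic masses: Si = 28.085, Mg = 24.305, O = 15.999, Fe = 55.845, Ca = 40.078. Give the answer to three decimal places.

0.475 Fe apfu

9.11 wt% MgO ÷ 40.304 g/mol = 0.22603 mol, giving 0.22603 Mg and 0.22603 O.
14.75 wt% FeO ÷ 71.844 g/mol = 0.20531 mol, giving 0.20531 Fe and 0.20531 O.
24.04 wt% CaO ÷ 56.077 g/mol = 0.42870 mol, giving 0.42870 Ca and 0.42870 O.
52.00 wt% SiO2 ÷ 60.083 g/mol = 0.86547 mol, giving 0.86547 Si and 1.73094 O.
Oxygen sums to 2.59098; scaling by 6/2.59098 = 2.31573 puts the formula on 6 O.
Fe: 0.20531 × 2.31573 = 0.475 atoms per formula unit.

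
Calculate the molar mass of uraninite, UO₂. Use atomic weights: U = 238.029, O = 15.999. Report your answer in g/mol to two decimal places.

270.03 g/mol

U: 1 × 238.029 = 238.0290
O: 2 × 15.999 = 31.9980
Summing the contributions gives the formula mass.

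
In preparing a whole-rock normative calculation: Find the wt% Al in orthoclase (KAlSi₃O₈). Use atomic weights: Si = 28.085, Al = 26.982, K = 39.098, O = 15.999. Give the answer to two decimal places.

M(KAlSi₃O₈) = 278.327 g/mol.
Al contributes 1 × 26.982 = 26.982 g per mole.
26.982/278.327 = 0.0969 → 9.69%.

9.69 wt%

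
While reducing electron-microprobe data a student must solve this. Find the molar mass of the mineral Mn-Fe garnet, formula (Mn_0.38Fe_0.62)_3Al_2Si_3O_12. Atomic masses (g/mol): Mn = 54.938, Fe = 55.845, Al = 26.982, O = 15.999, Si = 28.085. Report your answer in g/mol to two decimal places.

Mn: 1.14 × 54.938 = 62.6293
Fe: 1.86 × 55.845 = 103.8717
Al: 2 × 26.982 = 53.9640
Si: 3 × 28.085 = 84.2550
O: 12 × 15.999 = 191.9880
Summing the contributions gives the formula mass.

496.71 g/mol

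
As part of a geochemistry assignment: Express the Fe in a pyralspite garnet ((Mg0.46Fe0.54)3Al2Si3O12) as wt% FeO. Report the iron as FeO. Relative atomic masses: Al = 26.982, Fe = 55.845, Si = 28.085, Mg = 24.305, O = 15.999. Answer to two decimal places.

M((Mg0.46Fe0.54)3Al2Si3O12) = 454.217 g/mol; M(FeO) = 71.844 g/mol.
Moles FeO per formula unit = 1.62 Fe ÷ 1 = 1.6200.
FeO fraction = (1.6200 × 71.844) / 454.217 = 116.387/454.217 = 0.2562.

25.62 wt%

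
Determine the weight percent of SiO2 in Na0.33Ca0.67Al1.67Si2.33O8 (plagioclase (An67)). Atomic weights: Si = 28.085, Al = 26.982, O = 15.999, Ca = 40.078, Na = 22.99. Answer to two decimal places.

51.29 wt%

Formula mass = 272.929 g/mol.
2.33 Si → 2.3300 mol SiO2 per formula unit; M(SiO2) = 60.083, so SiO2 mass = 139.993 g.
139.993/272.929 × 100 = 51.29 wt%.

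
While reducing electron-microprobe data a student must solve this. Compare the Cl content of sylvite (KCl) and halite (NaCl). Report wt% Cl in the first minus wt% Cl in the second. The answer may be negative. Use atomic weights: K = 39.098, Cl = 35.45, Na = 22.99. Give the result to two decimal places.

-13.11 percentage points

Cl in KCl: molar mass 74.548 g/mol; 1×35.45 = 35.450 g → 47.55 wt%.
Cl in NaCl: molar mass 58.440 g/mol; 1×35.45 = 35.450 g → 60.66 wt%.
Difference = 47.55 − 60.66 = -13.11 percentage points.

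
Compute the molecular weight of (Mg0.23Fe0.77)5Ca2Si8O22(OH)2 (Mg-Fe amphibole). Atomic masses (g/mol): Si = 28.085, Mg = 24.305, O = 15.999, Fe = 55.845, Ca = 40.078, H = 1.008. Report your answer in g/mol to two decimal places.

M = 1.15(24.305) + 3.85(55.845) + 2(40.078) + 8(28.085) + 24(15.999) + 2(1.008)

933.78 g/mol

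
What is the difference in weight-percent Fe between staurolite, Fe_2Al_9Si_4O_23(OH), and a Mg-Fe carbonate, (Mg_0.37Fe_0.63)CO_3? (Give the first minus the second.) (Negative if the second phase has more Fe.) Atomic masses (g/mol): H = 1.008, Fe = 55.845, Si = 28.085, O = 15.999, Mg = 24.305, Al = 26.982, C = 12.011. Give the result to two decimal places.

-20.66 percentage points

M(Fe_2Al_9Si_4O_23(OH)) = 851.852 g/mol, so wt% Fe = 111.690/851.852 × 100 = 13.11%.
M((Mg_0.37Fe_0.63)CO_3) = 104.183 g/mol, so wt% Fe = 35.182/104.183 × 100 = 33.77%.
13.11 − 33.77 = -20.66 pp.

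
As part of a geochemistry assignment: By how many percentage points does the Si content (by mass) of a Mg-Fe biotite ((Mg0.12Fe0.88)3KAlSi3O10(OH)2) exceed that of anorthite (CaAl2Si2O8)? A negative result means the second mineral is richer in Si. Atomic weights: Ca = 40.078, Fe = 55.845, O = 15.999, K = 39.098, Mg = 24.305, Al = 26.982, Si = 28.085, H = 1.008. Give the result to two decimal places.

M((Mg0.12Fe0.88)3KAlSi3O10(OH)2) = 500.520 g/mol, so wt% Si = 84.255/500.520 × 100 = 16.83%.
M(CaAl2Si2O8) = 278.204 g/mol, so wt% Si = 56.170/278.204 × 100 = 20.19%.
16.83 − 20.19 = -3.36 pp.

-3.36 percentage points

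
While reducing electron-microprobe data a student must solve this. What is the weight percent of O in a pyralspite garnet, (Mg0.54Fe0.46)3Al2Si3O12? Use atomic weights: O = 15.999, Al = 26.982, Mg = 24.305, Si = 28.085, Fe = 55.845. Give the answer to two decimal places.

42.98 wt%

M((Mg0.54Fe0.46)3Al2Si3O12) = 446.647 g/mol.
O contributes 12 × 15.999 = 191.988 g per mole.
191.988/446.647 = 0.4298 → 42.98%.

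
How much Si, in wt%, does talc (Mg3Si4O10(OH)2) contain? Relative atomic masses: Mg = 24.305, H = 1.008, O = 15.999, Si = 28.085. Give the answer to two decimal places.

Formula mass = 3×24.305 + 4×28.085 + 12×15.999 + 2×1.008 = 379.259 g/mol, of which 112.340 g is Si.
So Si makes up 112.340/379.259 = 0.2962 of the mass, i.e. 29.62%.

29.62 wt%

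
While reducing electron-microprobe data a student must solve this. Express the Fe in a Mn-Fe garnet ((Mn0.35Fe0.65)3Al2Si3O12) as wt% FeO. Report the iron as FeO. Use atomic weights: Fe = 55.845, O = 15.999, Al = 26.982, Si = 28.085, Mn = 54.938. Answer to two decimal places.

28.20 wt%

Molar mass of (Mn0.35Fe0.65)3Al2Si3O12 = 1.05·54.938 + 1.95·55.845 + 2·26.982 + 3·28.085 + 12·15.999 = 496.790 g/mol.
Each formula unit contains 1.95 Fe, equivalent to 1.95/1 = 1.9500 mol FeO.
M(FeO) = 1×55.845 + 1×15.999 = 71.844 g/mol.
Mass of FeO per formula unit = 1.9500 × 71.844 = 140.096 g.
FeO wt% = 140.096 / 496.790 × 100 = 28.20%.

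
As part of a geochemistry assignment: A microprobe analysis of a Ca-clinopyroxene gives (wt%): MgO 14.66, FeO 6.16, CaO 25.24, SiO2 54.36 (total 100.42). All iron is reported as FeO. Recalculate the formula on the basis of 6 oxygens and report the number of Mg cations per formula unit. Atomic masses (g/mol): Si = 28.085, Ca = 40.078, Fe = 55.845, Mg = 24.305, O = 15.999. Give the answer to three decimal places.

0.806 Mg apfu

MgO: 14.66/40.304 = 0.36374 mol → 0.36374 mol Mg, 0.36374 mol O.
FeO: 6.16/71.844 = 0.08574 mol → 0.08574 mol Fe, 0.08574 mol O.
CaO: 25.24/56.077 = 0.45010 mol → 0.45010 mol Ca, 0.45010 mol O.
SiO2: 54.36/60.083 = 0.90475 mol → 0.90475 mol Si, 1.80950 mol O.
Total oxygen = 2.70908 mol. Normalization factor = 6/2.70908 = 2.21477.
Mg per 6 O = 0.36374 × 2.21477 = 0.806.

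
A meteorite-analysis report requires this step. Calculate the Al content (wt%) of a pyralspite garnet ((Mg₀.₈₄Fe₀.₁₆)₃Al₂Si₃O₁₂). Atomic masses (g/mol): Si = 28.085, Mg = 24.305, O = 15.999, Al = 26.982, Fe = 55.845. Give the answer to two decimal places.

12.90 wt%

Formula mass = 2.52×24.305 + 0.48×55.845 + 2×26.982 + 3×28.085 + 12×15.999 = 418.261 g/mol, of which 53.964 g is Al.
So Al makes up 53.964/418.261 = 0.1290 of the mass, i.e. 12.90%.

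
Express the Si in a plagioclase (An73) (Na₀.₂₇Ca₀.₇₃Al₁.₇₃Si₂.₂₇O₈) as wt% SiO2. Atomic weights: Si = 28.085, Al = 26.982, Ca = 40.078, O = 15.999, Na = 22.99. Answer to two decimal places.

49.80 wt%

Formula mass = 273.888 g/mol.
2.27 Si → 2.2700 mol SiO2 per formula unit; M(SiO2) = 60.083, so SiO2 mass = 136.388 g.
136.388/273.888 × 100 = 49.80 wt%.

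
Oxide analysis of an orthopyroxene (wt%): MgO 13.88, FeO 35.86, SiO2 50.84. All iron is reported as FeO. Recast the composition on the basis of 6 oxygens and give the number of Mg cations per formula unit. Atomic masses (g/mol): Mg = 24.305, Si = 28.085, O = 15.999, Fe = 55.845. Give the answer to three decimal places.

0.815 Mg apfu

MgO (M=40.304): mol = 0.34438; Mg = 0.34438, O = 0.34438.
FeO (M=71.844): mol = 0.49914; Fe = 0.49914, O = 0.49914.
SiO2 (M=60.083): mol = 0.84616; Si = 0.84616, O = 1.69232.
ΣO = 2.53584; factor = 6/ΣO = 2.36608.
Mg apfu = 0.34438 × 2.36608 = 0.815.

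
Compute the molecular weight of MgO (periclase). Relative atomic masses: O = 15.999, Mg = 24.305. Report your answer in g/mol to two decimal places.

40.30 g/mol

The formula mass is the sum 1*24.305 + 1*15.999.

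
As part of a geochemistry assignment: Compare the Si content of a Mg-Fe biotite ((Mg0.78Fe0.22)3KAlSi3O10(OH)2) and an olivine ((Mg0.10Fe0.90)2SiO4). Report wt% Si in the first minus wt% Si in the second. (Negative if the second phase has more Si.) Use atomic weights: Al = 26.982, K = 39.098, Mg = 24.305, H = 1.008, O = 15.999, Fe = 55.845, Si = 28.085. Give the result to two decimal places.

5.01 percentage points

M((Mg0.78Fe0.22)3KAlSi3O10(OH)2) = 438.070 g/mol, so wt% Si = 84.255/438.070 × 100 = 19.23%.
M((Mg0.10Fe0.90)2SiO4) = 197.463 g/mol, so wt% Si = 28.085/197.463 × 100 = 14.22%.
19.23 − 14.22 = 5.01 pp.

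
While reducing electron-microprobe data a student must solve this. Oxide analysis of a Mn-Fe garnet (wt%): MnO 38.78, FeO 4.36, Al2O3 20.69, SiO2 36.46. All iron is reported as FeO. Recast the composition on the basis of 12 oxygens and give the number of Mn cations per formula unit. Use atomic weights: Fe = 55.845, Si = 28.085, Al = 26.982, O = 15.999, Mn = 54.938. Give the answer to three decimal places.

2.700 Mn apfu

MnO: 38.78/70.937 = 0.54668 mol → 0.54668 mol Mn, 0.54668 mol O.
FeO: 4.36/71.844 = 0.06069 mol → 0.06069 mol Fe, 0.06069 mol O.
Al2O3: 20.69/101.961 = 0.20292 mol → 0.40584 mol Al, 0.60876 mol O.
SiO2: 36.46/60.083 = 0.60683 mol → 0.60683 mol Si, 1.21366 mol O.
Total oxygen = 2.42979 mol. Normalization factor = 12/2.42979 = 4.93870.
Mn per 12 O = 0.54668 × 4.93870 = 2.700.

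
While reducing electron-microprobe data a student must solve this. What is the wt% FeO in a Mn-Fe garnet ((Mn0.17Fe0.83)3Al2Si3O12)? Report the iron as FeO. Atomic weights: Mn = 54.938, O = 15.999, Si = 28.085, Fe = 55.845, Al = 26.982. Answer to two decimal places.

Formula mass = 497.279 g/mol.
2.49 Fe → 2.4900 mol FeO per formula unit; M(FeO) = 71.844, so FeO mass = 178.892 g.
178.892/497.279 × 100 = 35.97 wt%.

35.97 wt%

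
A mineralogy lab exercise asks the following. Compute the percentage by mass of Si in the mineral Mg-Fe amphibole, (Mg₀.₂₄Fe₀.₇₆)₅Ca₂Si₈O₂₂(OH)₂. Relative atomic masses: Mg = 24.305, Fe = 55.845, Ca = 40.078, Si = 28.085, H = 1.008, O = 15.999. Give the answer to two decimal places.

Molar mass of (Mg₀.₂₄Fe₀.₇₆)₅Ca₂Si₈O₂₂(OH)₂: 1.20×24.305 + 3.80×55.845 + 2×40.078 + 8×28.085 + 24×15.999 + 2×1.008 = 932.205 g/mol.
Mass of Si per formula unit: 8 × 28.085 = 224.680 g.
Weight fraction Si = 224.680 / 932.205 = 0.2410.

24.10 weight percent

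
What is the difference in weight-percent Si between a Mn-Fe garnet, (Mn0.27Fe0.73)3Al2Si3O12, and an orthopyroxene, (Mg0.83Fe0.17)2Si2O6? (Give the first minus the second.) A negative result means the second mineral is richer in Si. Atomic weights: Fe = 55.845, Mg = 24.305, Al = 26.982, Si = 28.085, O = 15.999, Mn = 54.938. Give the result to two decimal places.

-9.61 percentage points

First mineral: 84.255 g Si in 497.007 g formula = 16.95 wt% Si.
Second mineral: 56.170 g Si in 211.498 g formula = 26.56 wt% Si.
16.95% − 26.56% gives a difference of -9.61 percentage points.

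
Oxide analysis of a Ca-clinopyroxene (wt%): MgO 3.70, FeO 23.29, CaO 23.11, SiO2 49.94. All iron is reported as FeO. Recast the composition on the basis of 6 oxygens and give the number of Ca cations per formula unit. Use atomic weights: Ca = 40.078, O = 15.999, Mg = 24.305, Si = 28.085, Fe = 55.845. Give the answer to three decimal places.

0.993 Ca apfu

3.70 wt% MgO ÷ 40.304 g/mol = 0.09180 mol, giving 0.09180 Mg and 0.09180 O.
23.29 wt% FeO ÷ 71.844 g/mol = 0.32417 mol, giving 0.32417 Fe and 0.32417 O.
23.11 wt% CaO ÷ 56.077 g/mol = 0.41211 mol, giving 0.41211 Ca and 0.41211 O.
49.94 wt% SiO2 ÷ 60.083 g/mol = 0.83118 mol, giving 0.83118 Si and 1.66236 O.
Oxygen sums to 2.49044; scaling by 6/2.49044 = 2.40921 puts the formula on 6 O.
Ca: 0.41211 × 2.40921 = 0.993 atoms per formula unit.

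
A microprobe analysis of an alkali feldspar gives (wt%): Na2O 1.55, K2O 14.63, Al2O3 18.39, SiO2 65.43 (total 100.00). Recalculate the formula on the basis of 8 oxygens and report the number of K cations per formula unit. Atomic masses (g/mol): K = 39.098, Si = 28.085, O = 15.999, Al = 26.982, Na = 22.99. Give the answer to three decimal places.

Na2O: 1.55/61.979 = 0.02501 mol → 0.05002 mol Na, 0.02501 mol O.
K2O: 14.63/94.195 = 0.15532 mol → 0.31064 mol K, 0.15532 mol O.
Al2O3: 18.39/101.961 = 0.18036 mol → 0.36072 mol Al, 0.54108 mol O.
SiO2: 65.43/60.083 = 1.08899 mol → 1.08899 mol Si, 2.17798 mol O.
Total oxygen = 2.89939 mol. Normalization factor = 8/2.89939 = 2.75920.
K per 8 O = 0.31064 × 2.75920 = 0.857.

0.857 K apfu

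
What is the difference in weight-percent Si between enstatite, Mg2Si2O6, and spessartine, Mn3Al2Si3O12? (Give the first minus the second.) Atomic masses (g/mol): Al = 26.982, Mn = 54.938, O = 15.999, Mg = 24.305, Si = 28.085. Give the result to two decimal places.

10.96 percentage points

M(Mg2Si2O6) = 200.774 g/mol, so wt% Si = 56.170/200.774 × 100 = 27.98%.
M(Mn3Al2Si3O12) = 495.021 g/mol, so wt% Si = 84.255/495.021 × 100 = 17.02%.
27.98 − 17.02 = 10.96 pp.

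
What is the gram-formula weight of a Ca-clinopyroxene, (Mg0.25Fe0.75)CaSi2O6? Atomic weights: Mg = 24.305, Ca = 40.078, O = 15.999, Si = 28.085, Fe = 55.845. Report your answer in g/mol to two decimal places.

240.20 g/mol

The formula mass is the sum 0.25·24.305 + 0.75·55.845 + 1·40.078 + 2·28.085 + 6·15.999.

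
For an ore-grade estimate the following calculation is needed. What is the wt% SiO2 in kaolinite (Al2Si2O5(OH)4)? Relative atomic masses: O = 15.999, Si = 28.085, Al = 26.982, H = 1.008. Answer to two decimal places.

46.55 wt%

M(Al2Si2O5(OH)4) = 258.157 g/mol; M(SiO2) = 60.083 g/mol.
Moles SiO2 per formula unit = 2 Si ÷ 1 = 2.0000.
SiO2 fraction = (2.0000 × 60.083) / 258.157 = 120.166/258.157 = 0.4655.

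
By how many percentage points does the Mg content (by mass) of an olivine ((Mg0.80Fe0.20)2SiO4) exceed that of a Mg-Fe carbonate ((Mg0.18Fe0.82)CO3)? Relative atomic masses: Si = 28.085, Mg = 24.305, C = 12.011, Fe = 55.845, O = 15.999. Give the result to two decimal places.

Mg in (Mg0.80Fe0.20)2SiO4: molar mass 153.307 g/mol; 1.60×24.305 = 38.888 g → 25.37 wt%.
Mg in (Mg0.18Fe0.82)CO3: molar mass 110.176 g/mol; 0.18×24.305 = 4.375 g → 3.97 wt%.
Difference = 25.37 − 3.97 = 21.40 percentage points.

21.40 percentage points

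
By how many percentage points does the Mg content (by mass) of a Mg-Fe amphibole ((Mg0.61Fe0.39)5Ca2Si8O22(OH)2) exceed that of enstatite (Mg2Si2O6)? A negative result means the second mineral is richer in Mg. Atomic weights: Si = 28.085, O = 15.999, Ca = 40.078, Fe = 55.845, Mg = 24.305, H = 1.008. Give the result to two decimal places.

-15.73 percentage points

First mineral: 74.130 g Mg in 873.856 g formula = 8.48 wt% Mg.
Second mineral: 48.610 g Mg in 200.774 g formula = 24.21 wt% Mg.
8.48% − 24.21% gives a difference of -15.73 percentage points.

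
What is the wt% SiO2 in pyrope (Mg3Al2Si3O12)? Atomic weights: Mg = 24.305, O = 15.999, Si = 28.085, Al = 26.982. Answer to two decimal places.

44.71 wt%

Formula mass = 403.122 g/mol.
3 Si → 3.0000 mol SiO2 per formula unit; M(SiO2) = 60.083, so SiO2 mass = 180.249 g.
180.249/403.122 × 100 = 44.71 wt%.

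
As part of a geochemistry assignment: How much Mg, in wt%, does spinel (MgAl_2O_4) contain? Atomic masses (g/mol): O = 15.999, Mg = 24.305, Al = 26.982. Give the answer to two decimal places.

17.08 wt%

Formula mass = 1*24.305 + 2*26.982 + 4*15.999 = 142.265 g/mol, of which 24.305 g is Mg.
So Mg makes up 24.305/142.265 = 0.1708 of the mass, i.e. 17.08%.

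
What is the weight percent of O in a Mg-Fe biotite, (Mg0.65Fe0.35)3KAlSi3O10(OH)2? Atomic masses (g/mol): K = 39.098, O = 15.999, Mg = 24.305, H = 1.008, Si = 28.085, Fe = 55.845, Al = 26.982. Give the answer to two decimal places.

42.63 weight percent

Formula mass = 1.95×24.305 + 1.05×55.845 + 1×39.098 + 1×26.982 + 3×28.085 + 12×15.999 + 2×1.008 = 450.371 g/mol, of which 191.988 g is O.
So O makes up 191.988/450.371 = 0.4263 of the mass, i.e. 42.63%.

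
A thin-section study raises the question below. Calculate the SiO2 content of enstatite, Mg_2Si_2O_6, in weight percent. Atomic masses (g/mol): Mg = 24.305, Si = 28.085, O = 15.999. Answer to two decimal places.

Molar mass of Mg_2Si_2O_6 = 2*24.305 + 2*28.085 + 6*15.999 = 200.774 g/mol.
Each formula unit contains 2 Si, equivalent to 2/1 = 2.0000 mol SiO2.
M(SiO2) = 1×28.085 + 2×15.999 = 60.083 g/mol.
Mass of SiO2 per formula unit = 2.0000 × 60.083 = 120.166 g.
SiO2 wt% = 120.166 / 200.774 × 100 = 59.85%.

59.85 wt%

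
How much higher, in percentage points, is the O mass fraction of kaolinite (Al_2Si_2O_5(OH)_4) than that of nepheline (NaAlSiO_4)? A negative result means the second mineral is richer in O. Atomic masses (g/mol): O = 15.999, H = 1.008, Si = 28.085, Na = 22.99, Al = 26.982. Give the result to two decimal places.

M(Al_2Si_2O_5(OH)_4) = 258.157 g/mol, so wt% O = 143.991/258.157 × 100 = 55.78%.
M(NaAlSiO_4) = 142.053 g/mol, so wt% O = 63.996/142.053 × 100 = 45.05%.
55.78 − 45.05 = 10.73 pp.

10.73 percentage points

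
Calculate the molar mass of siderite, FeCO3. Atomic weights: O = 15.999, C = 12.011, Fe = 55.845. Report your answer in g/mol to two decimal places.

The formula mass is the sum 1*55.845 + 1*12.011 + 3*15.999.

115.85 g/mol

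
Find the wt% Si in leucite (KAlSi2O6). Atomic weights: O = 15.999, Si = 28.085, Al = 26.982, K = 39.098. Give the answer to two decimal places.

Formula mass = 1*39.098 + 1*26.982 + 2*28.085 + 6*15.999 = 218.244 g/mol, of which 56.170 g is Si.
So Si makes up 56.170/218.244 = 0.2574 of the mass, i.e. 25.74%.

25.74 mass %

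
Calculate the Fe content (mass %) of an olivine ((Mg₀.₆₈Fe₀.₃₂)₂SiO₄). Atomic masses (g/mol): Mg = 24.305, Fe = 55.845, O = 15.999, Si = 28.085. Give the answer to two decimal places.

22.22 mass %

M((Mg₀.₆₈Fe₀.₃₂)₂SiO₄) = 160.877 g/mol.
Fe contributes 0.64 × 55.845 = 35.741 g per mole.
35.741/160.877 = 0.2222 → 22.22%.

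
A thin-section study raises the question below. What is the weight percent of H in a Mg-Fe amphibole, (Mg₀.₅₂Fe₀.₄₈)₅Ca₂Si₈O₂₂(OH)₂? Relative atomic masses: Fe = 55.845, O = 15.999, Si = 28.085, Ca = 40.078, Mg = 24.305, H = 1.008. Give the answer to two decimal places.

0.23 mass %

M((Mg₀.₅₂Fe₀.₄₈)₅Ca₂Si₈O₂₂(OH)₂) = 888.049 g/mol.
H contributes 2 × 1.008 = 2.016 g per mole.
2.016/888.049 = 0.0023 → 0.23%.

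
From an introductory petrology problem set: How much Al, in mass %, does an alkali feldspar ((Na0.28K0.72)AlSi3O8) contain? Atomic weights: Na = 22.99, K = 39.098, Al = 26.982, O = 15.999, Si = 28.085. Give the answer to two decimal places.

Molar mass of (Na0.28K0.72)AlSi3O8: 0.28×22.99 + 0.72×39.098 + 1×26.982 + 3×28.085 + 8×15.999 = 273.817 g/mol.
Mass of Al per formula unit: 1 × 26.982 = 26.982 g.
Weight fraction Al = 26.982 / 273.817 = 0.0985.

9.85 mass %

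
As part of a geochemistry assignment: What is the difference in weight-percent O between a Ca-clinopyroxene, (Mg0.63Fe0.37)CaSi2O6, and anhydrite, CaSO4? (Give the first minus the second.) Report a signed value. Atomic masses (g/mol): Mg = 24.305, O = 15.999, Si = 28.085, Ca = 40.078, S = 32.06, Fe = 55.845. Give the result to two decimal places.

-4.95 percentage points

O in (Mg0.63Fe0.37)CaSi2O6: molar mass 228.217 g/mol; 6×15.999 = 95.994 g → 42.06 wt%.
O in CaSO4: molar mass 136.134 g/mol; 4×15.999 = 63.996 g → 47.01 wt%.
Difference = 42.06 − 47.01 = -4.95 percentage points.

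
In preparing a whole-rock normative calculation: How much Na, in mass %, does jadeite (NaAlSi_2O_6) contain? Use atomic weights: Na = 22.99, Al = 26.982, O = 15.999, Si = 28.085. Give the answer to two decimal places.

11.37 mass %

Molar mass of NaAlSi_2O_6: 1·22.99 + 1·26.982 + 2·28.085 + 6·15.999 = 202.136 g/mol.
Mass of Na per formula unit: 1 × 22.99 = 22.990 g.
Weight fraction Na = 22.990 / 202.136 = 0.1137.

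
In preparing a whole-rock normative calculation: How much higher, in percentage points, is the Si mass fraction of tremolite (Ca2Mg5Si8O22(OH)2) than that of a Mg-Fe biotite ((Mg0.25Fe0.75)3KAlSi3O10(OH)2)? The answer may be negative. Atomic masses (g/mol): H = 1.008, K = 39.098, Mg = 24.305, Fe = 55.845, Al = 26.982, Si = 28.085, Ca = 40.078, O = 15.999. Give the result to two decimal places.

10.40 percentage points

M(Ca2Mg5Si8O22(OH)2) = 812.353 g/mol, so wt% Si = 224.680/812.353 × 100 = 27.66%.
M((Mg0.25Fe0.75)3KAlSi3O10(OH)2) = 488.219 g/mol, so wt% Si = 84.255/488.219 × 100 = 17.26%.
27.66 − 17.26 = 10.40 pp.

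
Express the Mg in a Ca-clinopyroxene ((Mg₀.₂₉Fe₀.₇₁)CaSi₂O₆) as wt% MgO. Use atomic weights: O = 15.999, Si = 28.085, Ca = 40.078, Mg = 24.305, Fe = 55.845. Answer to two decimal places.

Molar mass of (Mg₀.₂₉Fe₀.₇₁)CaSi₂O₆ = 0.29×24.305 + 0.71×55.845 + 1×40.078 + 2×28.085 + 6×15.999 = 238.940 g/mol.
Each formula unit contains 0.29 Mg, equivalent to 0.29/1 = 0.2900 mol MgO.
M(MgO) = 1×24.305 + 1×15.999 = 40.304 g/mol.
Mass of MgO per formula unit = 0.2900 × 40.304 = 11.688 g.
MgO wt% = 11.688 / 238.940 × 100 = 4.89%.

4.89 wt%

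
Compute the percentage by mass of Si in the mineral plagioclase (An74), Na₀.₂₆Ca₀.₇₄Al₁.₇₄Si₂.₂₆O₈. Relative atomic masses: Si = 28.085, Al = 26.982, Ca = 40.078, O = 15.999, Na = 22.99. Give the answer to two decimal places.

23.16 wt%

M(Na₀.₂₆Ca₀.₇₄Al₁.₇₄Si₂.₂₆O₈) = 274.048 g/mol.
Si contributes 2.26 × 28.085 = 63.472 g per mole.
63.472/274.048 = 0.2316 → 23.16%.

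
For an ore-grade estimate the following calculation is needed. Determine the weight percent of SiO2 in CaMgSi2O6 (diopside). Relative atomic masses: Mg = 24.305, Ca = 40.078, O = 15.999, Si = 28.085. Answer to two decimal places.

55.49 wt%

M(CaMgSi2O6) = 216.547 g/mol; M(SiO2) = 60.083 g/mol.
Moles SiO2 per formula unit = 2 Si ÷ 1 = 2.0000.
SiO2 fraction = (2.0000 × 60.083) / 216.547 = 120.166/216.547 = 0.5549.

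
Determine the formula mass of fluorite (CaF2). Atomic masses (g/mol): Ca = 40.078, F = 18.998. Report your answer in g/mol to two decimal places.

The formula mass is the sum 1·40.078 + 2·18.998.

78.07 g/mol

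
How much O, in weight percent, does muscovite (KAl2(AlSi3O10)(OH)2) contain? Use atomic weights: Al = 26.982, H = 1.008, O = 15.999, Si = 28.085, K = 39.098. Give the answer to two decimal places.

Molar mass of KAl2(AlSi3O10)(OH)2: 1×39.098 + 3×26.982 + 3×28.085 + 12×15.999 + 2×1.008 = 398.303 g/mol.
Mass of O per formula unit: 12 × 15.999 = 191.988 g.
Weight fraction O = 191.988 / 398.303 = 0.4820.

48.20 weight percent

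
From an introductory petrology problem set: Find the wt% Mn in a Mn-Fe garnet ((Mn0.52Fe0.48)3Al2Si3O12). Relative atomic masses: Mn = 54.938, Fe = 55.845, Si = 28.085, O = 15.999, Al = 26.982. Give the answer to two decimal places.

17.27 weight percent

Formula mass = 1.56×54.938 + 1.44×55.845 + 2×26.982 + 3×28.085 + 12×15.999 = 496.327 g/mol, of which 85.703 g is Mn.
So Mn makes up 85.703/496.327 = 0.1727 of the mass, i.e. 17.27%.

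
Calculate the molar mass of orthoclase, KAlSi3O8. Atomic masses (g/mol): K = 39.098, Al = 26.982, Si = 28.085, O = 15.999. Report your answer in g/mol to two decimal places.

278.33 g/mol

M = 1·39.098 + 1·26.982 + 3·28.085 + 8·15.999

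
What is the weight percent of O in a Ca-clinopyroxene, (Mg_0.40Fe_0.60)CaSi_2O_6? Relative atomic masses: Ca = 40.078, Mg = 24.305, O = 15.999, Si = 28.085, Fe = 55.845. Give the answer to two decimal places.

M((Mg_0.40Fe_0.60)CaSi_2O_6) = 235.471 g/mol.
O contributes 6 × 15.999 = 95.994 g per mole.
95.994/235.471 = 0.4077 → 40.77%.

40.77 mass %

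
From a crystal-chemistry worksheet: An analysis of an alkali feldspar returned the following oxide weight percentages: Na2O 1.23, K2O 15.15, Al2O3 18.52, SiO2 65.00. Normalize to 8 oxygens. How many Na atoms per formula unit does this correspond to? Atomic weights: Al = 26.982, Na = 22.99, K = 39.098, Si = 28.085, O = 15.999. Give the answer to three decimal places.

Na2O (M=61.979): mol = 0.01985; Na = 0.03970, O = 0.01985.
K2O (M=94.195): mol = 0.16084; K = 0.32168, O = 0.16084.
Al2O3 (M=101.961): mol = 0.18164; Al = 0.36328, O = 0.54492.
SiO2 (M=60.083): mol = 1.08184; Si = 1.08184, O = 2.16368.
ΣO = 2.88929; factor = 8/ΣO = 2.76885.
Na apfu = 0.03970 × 2.76885 = 0.110.

0.110 Na apfu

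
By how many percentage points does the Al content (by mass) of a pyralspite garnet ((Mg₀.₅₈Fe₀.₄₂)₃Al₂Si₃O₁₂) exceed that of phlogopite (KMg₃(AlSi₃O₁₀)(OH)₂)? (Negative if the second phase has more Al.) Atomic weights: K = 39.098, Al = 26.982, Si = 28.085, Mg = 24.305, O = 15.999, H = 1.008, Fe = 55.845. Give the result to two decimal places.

First mineral: 53.964 g Al in 442.862 g formula = 12.19 wt% Al.
Second mineral: 26.982 g Al in 417.254 g formula = 6.47 wt% Al.
12.19% − 6.47% gives a difference of 5.72 percentage points.

5.72 percentage points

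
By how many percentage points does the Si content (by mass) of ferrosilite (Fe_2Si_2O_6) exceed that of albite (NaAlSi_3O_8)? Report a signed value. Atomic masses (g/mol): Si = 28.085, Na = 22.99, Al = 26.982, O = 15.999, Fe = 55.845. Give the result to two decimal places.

-10.84 percentage points

M(Fe_2Si_2O_6) = 263.854 g/mol, so wt% Si = 56.170/263.854 × 100 = 21.29%.
M(NaAlSi_3O_8) = 262.219 g/mol, so wt% Si = 84.255/262.219 × 100 = 32.13%.
21.29 − 32.13 = -10.84 pp.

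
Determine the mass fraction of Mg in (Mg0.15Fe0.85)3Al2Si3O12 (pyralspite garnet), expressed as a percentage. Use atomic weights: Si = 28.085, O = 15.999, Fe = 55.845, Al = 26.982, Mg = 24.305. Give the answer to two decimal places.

2.26 wt%

M((Mg0.15Fe0.85)3Al2Si3O12) = 483.549 g/mol.
Mg contributes 0.45 × 24.305 = 10.937 g per mole.
10.937/483.549 = 0.0226 → 2.26%.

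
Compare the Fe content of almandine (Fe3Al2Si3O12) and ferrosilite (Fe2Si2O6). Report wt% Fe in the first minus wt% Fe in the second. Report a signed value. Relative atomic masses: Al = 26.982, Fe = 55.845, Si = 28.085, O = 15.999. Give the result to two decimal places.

-8.67 percentage points

First mineral: 167.535 g Fe in 497.742 g formula = 33.66 wt% Fe.
Second mineral: 111.690 g Fe in 263.854 g formula = 42.33 wt% Fe.
33.66% − 42.33% gives a difference of -8.67 percentage points.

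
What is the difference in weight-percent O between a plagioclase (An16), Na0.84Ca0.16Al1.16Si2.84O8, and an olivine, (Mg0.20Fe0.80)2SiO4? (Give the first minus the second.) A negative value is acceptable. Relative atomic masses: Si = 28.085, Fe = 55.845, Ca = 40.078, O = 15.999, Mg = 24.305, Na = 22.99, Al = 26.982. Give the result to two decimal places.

M(Na0.84Ca0.16Al1.16Si2.84O8) = 264.777 g/mol, so wt% O = 127.992/264.777 × 100 = 48.34%.
M((Mg0.20Fe0.80)2SiO4) = 191.155 g/mol, so wt% O = 63.996/191.155 × 100 = 33.48%.
48.34 − 33.48 = 14.86 pp.

14.86 percentage points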